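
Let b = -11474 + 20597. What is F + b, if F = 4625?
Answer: 13748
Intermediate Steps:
b = 9123
F + b = 4625 + 9123 = 13748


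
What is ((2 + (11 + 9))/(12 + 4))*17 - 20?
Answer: 27/8 ≈ 3.3750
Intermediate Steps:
((2 + (11 + 9))/(12 + 4))*17 - 20 = ((2 + 20)/16)*17 - 20 = (22*(1/16))*17 - 20 = (11/8)*17 - 20 = 187/8 - 20 = 27/8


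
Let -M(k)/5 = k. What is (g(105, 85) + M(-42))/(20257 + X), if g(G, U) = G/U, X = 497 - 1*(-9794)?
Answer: 513/74188 ≈ 0.0069149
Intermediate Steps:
M(k) = -5*k
X = 10291 (X = 497 + 9794 = 10291)
(g(105, 85) + M(-42))/(20257 + X) = (105/85 - 5*(-42))/(20257 + 10291) = (105*(1/85) + 210)/30548 = (21/17 + 210)*(1/30548) = (3591/17)*(1/30548) = 513/74188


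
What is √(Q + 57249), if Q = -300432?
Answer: I*√243183 ≈ 493.14*I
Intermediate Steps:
√(Q + 57249) = √(-300432 + 57249) = √(-243183) = I*√243183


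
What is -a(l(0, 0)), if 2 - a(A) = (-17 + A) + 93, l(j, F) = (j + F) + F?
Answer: 74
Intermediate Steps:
l(j, F) = j + 2*F (l(j, F) = (F + j) + F = j + 2*F)
a(A) = -74 - A (a(A) = 2 - ((-17 + A) + 93) = 2 - (76 + A) = 2 + (-76 - A) = -74 - A)
-a(l(0, 0)) = -(-74 - (0 + 2*0)) = -(-74 - (0 + 0)) = -(-74 - 1*0) = -(-74 + 0) = -1*(-74) = 74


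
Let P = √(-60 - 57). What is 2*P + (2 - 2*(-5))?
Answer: 12 + 6*I*√13 ≈ 12.0 + 21.633*I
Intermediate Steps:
P = 3*I*√13 (P = √(-117) = 3*I*√13 ≈ 10.817*I)
2*P + (2 - 2*(-5)) = 2*(3*I*√13) + (2 - 2*(-5)) = 6*I*√13 + (2 + 10) = 6*I*√13 + 12 = 12 + 6*I*√13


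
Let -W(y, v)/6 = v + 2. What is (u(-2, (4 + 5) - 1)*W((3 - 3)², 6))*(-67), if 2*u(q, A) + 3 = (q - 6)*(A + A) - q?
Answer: -207432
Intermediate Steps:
W(y, v) = -12 - 6*v (W(y, v) = -6*(v + 2) = -6*(2 + v) = -12 - 6*v)
u(q, A) = -3/2 - q/2 + A*(-6 + q) (u(q, A) = -3/2 + ((q - 6)*(A + A) - q)/2 = -3/2 + ((-6 + q)*(2*A) - q)/2 = -3/2 + (2*A*(-6 + q) - q)/2 = -3/2 + (-q + 2*A*(-6 + q))/2 = -3/2 + (-q/2 + A*(-6 + q)) = -3/2 - q/2 + A*(-6 + q))
(u(-2, (4 + 5) - 1)*W((3 - 3)², 6))*(-67) = ((-3/2 - 6*((4 + 5) - 1) - ½*(-2) + ((4 + 5) - 1)*(-2))*(-12 - 6*6))*(-67) = ((-3/2 - 6*(9 - 1) + 1 + (9 - 1)*(-2))*(-12 - 36))*(-67) = ((-3/2 - 6*8 + 1 + 8*(-2))*(-48))*(-67) = ((-3/2 - 48 + 1 - 16)*(-48))*(-67) = -129/2*(-48)*(-67) = 3096*(-67) = -207432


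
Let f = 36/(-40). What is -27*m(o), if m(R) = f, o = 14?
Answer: 243/10 ≈ 24.300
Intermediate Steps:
f = -9/10 (f = 36*(-1/40) = -9/10 ≈ -0.90000)
m(R) = -9/10
-27*m(o) = -27*(-9/10) = 243/10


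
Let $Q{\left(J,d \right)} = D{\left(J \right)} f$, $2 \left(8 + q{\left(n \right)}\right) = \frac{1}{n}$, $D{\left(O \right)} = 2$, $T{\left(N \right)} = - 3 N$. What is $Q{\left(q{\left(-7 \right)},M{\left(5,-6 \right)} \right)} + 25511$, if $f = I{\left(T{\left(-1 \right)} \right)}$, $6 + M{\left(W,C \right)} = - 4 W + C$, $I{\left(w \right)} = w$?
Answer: $25517$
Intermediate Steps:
$M{\left(W,C \right)} = -6 + C - 4 W$ ($M{\left(W,C \right)} = -6 + \left(- 4 W + C\right) = -6 + \left(C - 4 W\right) = -6 + C - 4 W$)
$f = 3$ ($f = \left(-3\right) \left(-1\right) = 3$)
$q{\left(n \right)} = -8 + \frac{1}{2 n}$
$Q{\left(J,d \right)} = 6$ ($Q{\left(J,d \right)} = 2 \cdot 3 = 6$)
$Q{\left(q{\left(-7 \right)},M{\left(5,-6 \right)} \right)} + 25511 = 6 + 25511 = 25517$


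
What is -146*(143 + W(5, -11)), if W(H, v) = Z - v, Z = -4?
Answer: -21900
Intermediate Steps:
W(H, v) = -4 - v
-146*(143 + W(5, -11)) = -146*(143 + (-4 - 1*(-11))) = -146*(143 + (-4 + 11)) = -146*(143 + 7) = -146*150 = -21900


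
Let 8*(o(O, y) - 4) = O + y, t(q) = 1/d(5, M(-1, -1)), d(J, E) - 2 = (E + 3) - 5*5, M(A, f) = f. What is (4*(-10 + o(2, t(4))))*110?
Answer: -53185/21 ≈ -2532.6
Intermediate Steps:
d(J, E) = -20 + E (d(J, E) = 2 + ((E + 3) - 5*5) = 2 + ((3 + E) - 25) = 2 + (-22 + E) = -20 + E)
t(q) = -1/21 (t(q) = 1/(-20 - 1) = 1/(-21) = -1/21)
o(O, y) = 4 + O/8 + y/8 (o(O, y) = 4 + (O + y)/8 = 4 + (O/8 + y/8) = 4 + O/8 + y/8)
(4*(-10 + o(2, t(4))))*110 = (4*(-10 + (4 + (1/8)*2 + (1/8)*(-1/21))))*110 = (4*(-10 + (4 + 1/4 - 1/168)))*110 = (4*(-10 + 713/168))*110 = (4*(-967/168))*110 = -967/42*110 = -53185/21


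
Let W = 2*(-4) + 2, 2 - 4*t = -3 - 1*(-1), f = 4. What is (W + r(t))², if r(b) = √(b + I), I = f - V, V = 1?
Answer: 16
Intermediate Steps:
t = 1 (t = ½ - (-3 - 1*(-1))/4 = ½ - (-3 + 1)/4 = ½ - ¼*(-2) = ½ + ½ = 1)
I = 3 (I = 4 - 1*1 = 4 - 1 = 3)
r(b) = √(3 + b) (r(b) = √(b + 3) = √(3 + b))
W = -6 (W = -8 + 2 = -6)
(W + r(t))² = (-6 + √(3 + 1))² = (-6 + √4)² = (-6 + 2)² = (-4)² = 16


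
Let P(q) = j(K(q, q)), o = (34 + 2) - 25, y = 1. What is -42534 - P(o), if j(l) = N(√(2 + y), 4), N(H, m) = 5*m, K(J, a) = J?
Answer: -42554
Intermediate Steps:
o = 11 (o = 36 - 25 = 11)
j(l) = 20 (j(l) = 5*4 = 20)
P(q) = 20
-42534 - P(o) = -42534 - 1*20 = -42534 - 20 = -42554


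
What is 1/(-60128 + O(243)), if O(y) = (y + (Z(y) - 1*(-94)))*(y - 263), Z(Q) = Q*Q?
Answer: -1/1247848 ≈ -8.0138e-7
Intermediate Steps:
Z(Q) = Q²
O(y) = (-263 + y)*(94 + y + y²) (O(y) = (y + (y² - 1*(-94)))*(y - 263) = (y + (y² + 94))*(-263 + y) = (y + (94 + y²))*(-263 + y) = (94 + y + y²)*(-263 + y) = (-263 + y)*(94 + y + y²))
1/(-60128 + O(243)) = 1/(-60128 + (-24722 + 243³ - 262*243² - 169*243)) = 1/(-60128 + (-24722 + 14348907 - 262*59049 - 41067)) = 1/(-60128 + (-24722 + 14348907 - 15470838 - 41067)) = 1/(-60128 - 1187720) = 1/(-1247848) = -1/1247848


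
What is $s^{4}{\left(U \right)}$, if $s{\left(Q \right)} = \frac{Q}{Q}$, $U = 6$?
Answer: $1$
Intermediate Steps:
$s{\left(Q \right)} = 1$
$s^{4}{\left(U \right)} = 1^{4} = 1$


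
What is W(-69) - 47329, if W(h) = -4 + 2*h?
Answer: -47471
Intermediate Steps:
W(-69) - 47329 = (-4 + 2*(-69)) - 47329 = (-4 - 138) - 47329 = -142 - 47329 = -47471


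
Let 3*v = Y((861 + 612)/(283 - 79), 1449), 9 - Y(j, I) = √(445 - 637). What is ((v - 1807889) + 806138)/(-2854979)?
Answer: 1001748/2854979 + 8*I*√3/8564937 ≈ 0.35088 + 1.6178e-6*I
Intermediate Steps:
Y(j, I) = 9 - 8*I*√3 (Y(j, I) = 9 - √(445 - 637) = 9 - √(-192) = 9 - 8*I*√3)
v = 3 - 8*I*√3/3 (v = (9 - 8*I*√3)/3 = 3 - 8*I*√3/3 ≈ 3.0 - 4.6188*I)
((v - 1807889) + 806138)/(-2854979) = (((3 - 8*I*√3/3) - 1807889) + 806138)/(-2854979) = ((-1807886 - 8*I*√3/3) + 806138)*(-1/2854979) = (-1001748 - 8*I*√3/3)*(-1/2854979) = 1001748/2854979 + 8*I*√3/8564937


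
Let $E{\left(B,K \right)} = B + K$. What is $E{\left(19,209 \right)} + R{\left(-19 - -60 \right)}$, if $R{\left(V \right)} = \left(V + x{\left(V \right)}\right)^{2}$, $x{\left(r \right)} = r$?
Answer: $6952$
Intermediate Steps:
$R{\left(V \right)} = 4 V^{2}$ ($R{\left(V \right)} = \left(V + V\right)^{2} = \left(2 V\right)^{2} = 4 V^{2}$)
$E{\left(19,209 \right)} + R{\left(-19 - -60 \right)} = \left(19 + 209\right) + 4 \left(-19 - -60\right)^{2} = 228 + 4 \left(-19 + 60\right)^{2} = 228 + 4 \cdot 41^{2} = 228 + 4 \cdot 1681 = 228 + 6724 = 6952$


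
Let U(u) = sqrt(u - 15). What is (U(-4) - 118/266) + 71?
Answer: 9384/133 + I*sqrt(19) ≈ 70.556 + 4.3589*I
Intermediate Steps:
U(u) = sqrt(-15 + u)
(U(-4) - 118/266) + 71 = (sqrt(-15 - 4) - 118/266) + 71 = (sqrt(-19) - 118*1/266) + 71 = (I*sqrt(19) - 59/133) + 71 = (-59/133 + I*sqrt(19)) + 71 = 9384/133 + I*sqrt(19)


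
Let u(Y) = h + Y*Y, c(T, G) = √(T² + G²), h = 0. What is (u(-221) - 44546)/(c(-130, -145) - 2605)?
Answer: -447539/269924 - 859*√1517/269924 ≈ -1.7820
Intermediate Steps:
c(T, G) = √(G² + T²)
u(Y) = Y² (u(Y) = 0 + Y*Y = 0 + Y² = Y²)
(u(-221) - 44546)/(c(-130, -145) - 2605) = ((-221)² - 44546)/(√((-145)² + (-130)²) - 2605) = (48841 - 44546)/(√(21025 + 16900) - 2605) = 4295/(√37925 - 2605) = 4295/(5*√1517 - 2605) = 4295/(-2605 + 5*√1517)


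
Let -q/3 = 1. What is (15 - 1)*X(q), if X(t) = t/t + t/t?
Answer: 28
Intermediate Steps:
q = -3 (q = -3*1 = -3)
X(t) = 2 (X(t) = 1 + 1 = 2)
(15 - 1)*X(q) = (15 - 1)*2 = 14*2 = 28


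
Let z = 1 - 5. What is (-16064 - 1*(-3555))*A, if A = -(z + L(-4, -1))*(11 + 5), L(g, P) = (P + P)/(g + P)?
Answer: -3602592/5 ≈ -7.2052e+5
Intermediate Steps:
L(g, P) = 2*P/(P + g) (L(g, P) = (2*P)/(P + g) = 2*P/(P + g))
z = -4
A = 288/5 (A = -(-4 + 2*(-1)/(-1 - 4))*(11 + 5) = -(-4 + 2*(-1)/(-5))*16 = -(-4 + 2*(-1)*(-1/5))*16 = -(-4 + 2/5)*16 = -(-18)*16/5 = -1*(-288/5) = 288/5 ≈ 57.600)
(-16064 - 1*(-3555))*A = (-16064 - 1*(-3555))*(288/5) = (-16064 + 3555)*(288/5) = -12509*288/5 = -3602592/5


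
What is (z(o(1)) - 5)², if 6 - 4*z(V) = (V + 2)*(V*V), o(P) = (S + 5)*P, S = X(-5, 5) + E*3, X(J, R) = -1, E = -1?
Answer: 289/16 ≈ 18.063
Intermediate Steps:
S = -4 (S = -1 - 1*3 = -1 - 3 = -4)
o(P) = P (o(P) = (-4 + 5)*P = 1*P = P)
z(V) = 3/2 - V²*(2 + V)/4 (z(V) = 3/2 - (V + 2)*V*V/4 = 3/2 - (2 + V)*V²/4 = 3/2 - V²*(2 + V)/4)
(z(o(1)) - 5)² = ((3/2 - ½*1² - ¼*1³) - 5)² = ((3/2 - ½*1 - ¼*1) - 5)² = ((3/2 - ½ - ¼) - 5)² = (¾ - 5)² = (-17/4)² = 289/16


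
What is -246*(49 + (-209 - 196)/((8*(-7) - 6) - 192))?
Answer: -1580673/127 ≈ -12446.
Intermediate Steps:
-246*(49 + (-209 - 196)/((8*(-7) - 6) - 192)) = -246*(49 - 405/((-56 - 6) - 192)) = -246*(49 - 405/(-62 - 192)) = -246*(49 - 405/(-254)) = -246*(49 - 405*(-1/254)) = -246*(49 + 405/254) = -246*12851/254 = -1580673/127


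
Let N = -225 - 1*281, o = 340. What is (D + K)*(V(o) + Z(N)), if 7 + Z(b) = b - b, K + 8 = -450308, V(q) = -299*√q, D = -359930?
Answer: 5671722 + 484527108*√85 ≈ 4.4728e+9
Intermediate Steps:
N = -506 (N = -225 - 281 = -506)
K = -450316 (K = -8 - 450308 = -450316)
Z(b) = -7 (Z(b) = -7 + (b - b) = -7 + 0 = -7)
(D + K)*(V(o) + Z(N)) = (-359930 - 450316)*(-598*√85 - 7) = -810246*(-598*√85 - 7) = -810246*(-7 - 598*√85) = 5671722 + 484527108*√85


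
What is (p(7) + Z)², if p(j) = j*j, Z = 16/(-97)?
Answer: 22439169/9409 ≈ 2384.9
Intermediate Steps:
Z = -16/97 (Z = 16*(-1/97) = -16/97 ≈ -0.16495)
p(j) = j²
(p(7) + Z)² = (7² - 16/97)² = (49 - 16/97)² = (4737/97)² = 22439169/9409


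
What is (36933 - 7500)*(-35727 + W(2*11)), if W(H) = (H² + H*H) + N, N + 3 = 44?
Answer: -1021854894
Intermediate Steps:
N = 41 (N = -3 + 44 = 41)
W(H) = 41 + 2*H² (W(H) = (H² + H*H) + 41 = (H² + H²) + 41 = 2*H² + 41 = 41 + 2*H²)
(36933 - 7500)*(-35727 + W(2*11)) = (36933 - 7500)*(-35727 + (41 + 2*(2*11)²)) = 29433*(-35727 + (41 + 2*22²)) = 29433*(-35727 + (41 + 2*484)) = 29433*(-35727 + (41 + 968)) = 29433*(-35727 + 1009) = 29433*(-34718) = -1021854894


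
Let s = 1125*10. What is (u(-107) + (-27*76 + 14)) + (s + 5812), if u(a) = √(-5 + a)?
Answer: 15024 + 4*I*√7 ≈ 15024.0 + 10.583*I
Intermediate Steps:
s = 11250
(u(-107) + (-27*76 + 14)) + (s + 5812) = (√(-5 - 107) + (-27*76 + 14)) + (11250 + 5812) = (√(-112) + (-2052 + 14)) + 17062 = (4*I*√7 - 2038) + 17062 = (-2038 + 4*I*√7) + 17062 = 15024 + 4*I*√7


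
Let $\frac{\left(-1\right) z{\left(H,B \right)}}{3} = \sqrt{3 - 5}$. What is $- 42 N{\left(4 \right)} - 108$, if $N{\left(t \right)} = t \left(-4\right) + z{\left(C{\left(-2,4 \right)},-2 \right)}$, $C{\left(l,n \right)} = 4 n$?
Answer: $564 + 126 i \sqrt{2} \approx 564.0 + 178.19 i$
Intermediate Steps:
$z{\left(H,B \right)} = - 3 i \sqrt{2}$ ($z{\left(H,B \right)} = - 3 \sqrt{3 - 5} = - 3 \sqrt{-2} = - 3 i \sqrt{2}$)
$N{\left(t \right)} = - 4 t - 3 i \sqrt{2}$ ($N{\left(t \right)} = t \left(-4\right) - 3 i \sqrt{2} = - 4 t - 3 i \sqrt{2}$)
$- 42 N{\left(4 \right)} - 108 = - 42 \left(\left(-4\right) 4 - 3 i \sqrt{2}\right) - 108 = - 42 \left(-16 - 3 i \sqrt{2}\right) - 108 = \left(672 + 126 i \sqrt{2}\right) - 108 = 564 + 126 i \sqrt{2}$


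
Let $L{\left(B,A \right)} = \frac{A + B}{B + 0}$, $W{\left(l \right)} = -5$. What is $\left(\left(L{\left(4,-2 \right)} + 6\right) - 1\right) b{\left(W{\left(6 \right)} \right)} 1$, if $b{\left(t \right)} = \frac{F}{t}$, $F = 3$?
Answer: $- \frac{33}{10} \approx -3.3$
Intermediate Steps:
$L{\left(B,A \right)} = \frac{A + B}{B}$
$b{\left(t \right)} = \frac{3}{t}$
$\left(\left(L{\left(4,-2 \right)} + 6\right) - 1\right) b{\left(W{\left(6 \right)} \right)} 1 = \left(\left(\frac{-2 + 4}{4} + 6\right) - 1\right) \frac{3}{-5} \cdot 1 = \left(\left(\frac{1}{4} \cdot 2 + 6\right) - 1\right) 3 \left(- \frac{1}{5}\right) 1 = \left(\left(\frac{1}{2} + 6\right) - 1\right) \left(- \frac{3}{5}\right) 1 = \left(\frac{13}{2} - 1\right) \left(- \frac{3}{5}\right) 1 = \frac{11}{2} \left(- \frac{3}{5}\right) 1 = \left(- \frac{33}{10}\right) 1 = - \frac{33}{10}$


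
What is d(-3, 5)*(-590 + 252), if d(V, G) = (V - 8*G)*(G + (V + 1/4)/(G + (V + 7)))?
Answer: 1228123/18 ≈ 68229.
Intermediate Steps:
d(V, G) = (G + (¼ + V)/(7 + G + V))*(V - 8*G) (d(V, G) = (V - 8*G)*(G + (V + ¼)/(G + (7 + V))) = (V - 8*G)*(G + (¼ + V)/(7 + G + V)) = (G + (¼ + V)/(7 + G + V))*(V - 8*G))
d(-3, 5)*(-590 + 252) = (((-3)² - 56*5² - 8*5³ - 2*5 + (¼)*(-3) + 5*(-3)² - 1*5*(-3) - 7*(-3)*5²)/(7 + 5 - 3))*(-590 + 252) = ((9 - 56*25 - 8*125 - 10 - ¾ + 5*9 + 15 - 7*(-3)*25)/9)*(-338) = ((9 - 1400 - 1000 - 10 - ¾ + 45 + 15 + 525)/9)*(-338) = ((⅑)*(-7267/4))*(-338) = -7267/36*(-338) = 1228123/18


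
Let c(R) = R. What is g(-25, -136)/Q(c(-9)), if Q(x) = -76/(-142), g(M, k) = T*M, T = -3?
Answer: 5325/38 ≈ 140.13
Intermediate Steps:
g(M, k) = -3*M
Q(x) = 38/71 (Q(x) = -76*(-1/142) = 38/71)
g(-25, -136)/Q(c(-9)) = (-3*(-25))/(38/71) = 75*(71/38) = 5325/38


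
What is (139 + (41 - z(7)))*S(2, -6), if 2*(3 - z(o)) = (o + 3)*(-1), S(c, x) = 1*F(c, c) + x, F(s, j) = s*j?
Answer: -344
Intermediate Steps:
F(s, j) = j*s
S(c, x) = x + c² (S(c, x) = 1*(c*c) + x = 1*c² + x = c² + x = x + c²)
z(o) = 9/2 + o/2 (z(o) = 3 - (o + 3)*(-1)/2 = 3 - (3 + o)*(-1)/2 = 3 - (-3 - o)/2 = 3 + (3/2 + o/2) = 9/2 + o/2)
(139 + (41 - z(7)))*S(2, -6) = (139 + (41 - (9/2 + (½)*7)))*(-6 + 2²) = (139 + (41 - (9/2 + 7/2)))*(-6 + 4) = (139 + (41 - 1*8))*(-2) = (139 + (41 - 8))*(-2) = (139 + 33)*(-2) = 172*(-2) = -344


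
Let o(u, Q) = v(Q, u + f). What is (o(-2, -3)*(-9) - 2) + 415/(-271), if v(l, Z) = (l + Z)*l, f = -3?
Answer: -59493/271 ≈ -219.53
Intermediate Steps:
v(l, Z) = l*(Z + l) (v(l, Z) = (Z + l)*l = l*(Z + l))
o(u, Q) = Q*(-3 + Q + u) (o(u, Q) = Q*((u - 3) + Q) = Q*((-3 + u) + Q) = Q*(-3 + Q + u))
(o(-2, -3)*(-9) - 2) + 415/(-271) = (-3*(-3 - 3 - 2)*(-9) - 2) + 415/(-271) = (-3*(-8)*(-9) - 2) + 415*(-1/271) = (24*(-9) - 2) - 415/271 = (-216 - 2) - 415/271 = -218 - 415/271 = -59493/271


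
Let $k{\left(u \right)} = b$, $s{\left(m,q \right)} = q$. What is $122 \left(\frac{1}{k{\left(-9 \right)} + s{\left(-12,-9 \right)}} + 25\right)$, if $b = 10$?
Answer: $3172$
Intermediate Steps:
$k{\left(u \right)} = 10$
$122 \left(\frac{1}{k{\left(-9 \right)} + s{\left(-12,-9 \right)}} + 25\right) = 122 \left(\frac{1}{10 - 9} + 25\right) = 122 \left(1^{-1} + 25\right) = 122 \left(1 + 25\right) = 122 \cdot 26 = 3172$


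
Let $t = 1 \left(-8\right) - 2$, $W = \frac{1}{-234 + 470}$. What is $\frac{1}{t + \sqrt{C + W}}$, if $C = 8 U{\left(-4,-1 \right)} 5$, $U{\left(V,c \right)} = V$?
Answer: $- \frac{2360}{61359} - \frac{2 i \sqrt{2227781}}{61359} \approx -0.038462 - 0.048651 i$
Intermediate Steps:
$W = \frac{1}{236} \approx 0.0042373$
$C = -160$ ($C = 8 \left(-4\right) 5 = \left(-32\right) 5 = -160$)
$t = -10$ ($t = -8 - 2 = -10$)
$\frac{1}{t + \sqrt{C + W}} = \frac{1}{-10 + \sqrt{-160 + \frac{1}{236}}} = \frac{1}{-10 + \sqrt{- \frac{37759}{236}}} = \frac{1}{-10 + \frac{i \sqrt{2227781}}{118}}$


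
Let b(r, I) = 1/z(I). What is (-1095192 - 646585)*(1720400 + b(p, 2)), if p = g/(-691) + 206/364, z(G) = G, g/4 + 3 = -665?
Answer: -5993108043377/2 ≈ -2.9966e+12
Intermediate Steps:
g = -2672 (g = -12 + 4*(-665) = -12 - 2660 = -2672)
p = 557477/125762 (p = -2672/(-691) + 206/364 = -2672*(-1/691) + 206*(1/364) = 2672/691 + 103/182 = 557477/125762 ≈ 4.4328)
b(r, I) = 1/I
(-1095192 - 646585)*(1720400 + b(p, 2)) = (-1095192 - 646585)*(1720400 + 1/2) = -1741777*(1720400 + ½) = -1741777*3440801/2 = -5993108043377/2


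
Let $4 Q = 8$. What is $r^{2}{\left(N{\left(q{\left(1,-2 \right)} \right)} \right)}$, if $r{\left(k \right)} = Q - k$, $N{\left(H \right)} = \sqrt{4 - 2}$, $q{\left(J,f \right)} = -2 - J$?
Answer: $\left(2 - \sqrt{2}\right)^{2} \approx 0.34315$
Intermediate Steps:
$Q = 2$ ($Q = \frac{1}{4} \cdot 8 = 2$)
$N{\left(H \right)} = \sqrt{2}$
$r{\left(k \right)} = 2 - k$
$r^{2}{\left(N{\left(q{\left(1,-2 \right)} \right)} \right)} = \left(2 - \sqrt{2}\right)^{2}$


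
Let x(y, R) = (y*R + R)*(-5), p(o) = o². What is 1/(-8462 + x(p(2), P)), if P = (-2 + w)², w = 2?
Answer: -1/8462 ≈ -0.00011818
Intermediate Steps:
P = 0 (P = (-2 + 2)² = 0² = 0)
x(y, R) = -5*R - 5*R*y (x(y, R) = (R*y + R)*(-5) = (R + R*y)*(-5) = -5*R - 5*R*y)
1/(-8462 + x(p(2), P)) = 1/(-8462 - 5*0*(1 + 2²)) = 1/(-8462 - 5*0*(1 + 4)) = 1/(-8462 - 5*0*5) = 1/(-8462 + 0) = 1/(-8462) = -1/8462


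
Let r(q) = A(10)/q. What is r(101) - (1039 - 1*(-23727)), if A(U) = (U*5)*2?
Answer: -2501266/101 ≈ -24765.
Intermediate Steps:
A(U) = 10*U (A(U) = (5*U)*2 = 10*U)
r(q) = 100/q (r(q) = (10*10)/q = 100/q)
r(101) - (1039 - 1*(-23727)) = 100/101 - (1039 - 1*(-23727)) = 100*(1/101) - (1039 + 23727) = 100/101 - 1*24766 = 100/101 - 24766 = -2501266/101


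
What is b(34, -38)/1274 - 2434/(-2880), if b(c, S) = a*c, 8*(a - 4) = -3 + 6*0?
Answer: 863969/917280 ≈ 0.94188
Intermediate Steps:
a = 29/8 (a = 4 + (-3 + 6*0)/8 = 4 + (-3 + 0)/8 = 4 + (⅛)*(-3) = 4 - 3/8 = 29/8 ≈ 3.6250)
b(c, S) = 29*c/8
b(34, -38)/1274 - 2434/(-2880) = ((29/8)*34)/1274 - 2434/(-2880) = (493/4)*(1/1274) - 2434*(-1/2880) = 493/5096 + 1217/1440 = 863969/917280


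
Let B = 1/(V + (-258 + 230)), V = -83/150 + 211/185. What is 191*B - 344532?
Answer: -52418503062/152141 ≈ -3.4454e+5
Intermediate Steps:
V = 3259/5550 (V = -83*1/150 + 211*(1/185) = -83/150 + 211/185 = 3259/5550 ≈ 0.58721)
B = -5550/152141 (B = 1/(3259/5550 + (-258 + 230)) = 1/(3259/5550 - 28) = 1/(-152141/5550) = -5550/152141 ≈ -0.036479)
191*B - 344532 = 191*(-5550/152141) - 344532 = -1060050/152141 - 344532 = -52418503062/152141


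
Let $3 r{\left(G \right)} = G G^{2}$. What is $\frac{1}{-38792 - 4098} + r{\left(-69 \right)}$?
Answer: $- \frac{4696583671}{42890} \approx -1.095 \cdot 10^{5}$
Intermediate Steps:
$r{\left(G \right)} = \frac{G^{3}}{3}$ ($r{\left(G \right)} = \frac{G G^{2}}{3} = \frac{G^{3}}{3}$)
$\frac{1}{-38792 - 4098} + r{\left(-69 \right)} = \frac{1}{-38792 - 4098} + \frac{\left(-69\right)^{3}}{3} = \frac{1}{-42890} + \frac{1}{3} \left(-328509\right) = - \frac{1}{42890} - 109503 = - \frac{4696583671}{42890}$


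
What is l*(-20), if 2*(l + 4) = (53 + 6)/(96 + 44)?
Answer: 1061/14 ≈ 75.786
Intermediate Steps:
l = -1061/280 (l = -4 + ((53 + 6)/(96 + 44))/2 = -4 + (59/140)/2 = -4 + (59*(1/140))/2 = -4 + (½)*(59/140) = -4 + 59/280 = -1061/280 ≈ -3.7893)
l*(-20) = -1061/280*(-20) = 1061/14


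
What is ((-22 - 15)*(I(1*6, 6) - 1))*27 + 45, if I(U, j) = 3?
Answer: -1953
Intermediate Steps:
((-22 - 15)*(I(1*6, 6) - 1))*27 + 45 = ((-22 - 15)*(3 - 1))*27 + 45 = -37*2*27 + 45 = -74*27 + 45 = -1998 + 45 = -1953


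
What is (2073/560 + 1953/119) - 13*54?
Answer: -6491559/9520 ≈ -681.89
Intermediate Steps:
(2073/560 + 1953/119) - 13*54 = (2073*(1/560) + 1953*(1/119)) - 702 = (2073/560 + 279/17) - 702 = 191481/9520 - 702 = -6491559/9520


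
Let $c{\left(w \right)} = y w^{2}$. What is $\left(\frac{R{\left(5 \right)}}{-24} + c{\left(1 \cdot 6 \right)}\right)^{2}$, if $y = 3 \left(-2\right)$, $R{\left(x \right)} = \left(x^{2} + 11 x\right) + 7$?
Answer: $\frac{3087049}{64} \approx 48235.0$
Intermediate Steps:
$R{\left(x \right)} = 7 + x^{2} + 11 x$
$y = -6$
$c{\left(w \right)} = - 6 w^{2}$
$\left(\frac{R{\left(5 \right)}}{-24} + c{\left(1 \cdot 6 \right)}\right)^{2} = \left(\frac{7 + 5^{2} + 11 \cdot 5}{-24} - 6 \left(1 \cdot 6\right)^{2}\right)^{2} = \left(\left(7 + 25 + 55\right) \left(- \frac{1}{24}\right) - 6 \cdot 6^{2}\right)^{2} = \left(87 \left(- \frac{1}{24}\right) - 216\right)^{2} = \left(- \frac{29}{8} - 216\right)^{2} = \left(- \frac{1757}{8}\right)^{2} = \frac{3087049}{64}$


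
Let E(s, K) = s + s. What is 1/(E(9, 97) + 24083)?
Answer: 1/24101 ≈ 4.1492e-5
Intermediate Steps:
E(s, K) = 2*s
1/(E(9, 97) + 24083) = 1/(2*9 + 24083) = 1/(18 + 24083) = 1/24101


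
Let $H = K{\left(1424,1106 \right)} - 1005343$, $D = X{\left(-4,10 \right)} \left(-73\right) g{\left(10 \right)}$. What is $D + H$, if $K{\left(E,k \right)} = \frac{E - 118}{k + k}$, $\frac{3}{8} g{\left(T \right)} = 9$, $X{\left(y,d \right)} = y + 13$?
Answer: $- \frac{1129348113}{1106} \approx -1.0211 \cdot 10^{6}$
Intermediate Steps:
$X{\left(y,d \right)} = 13 + y$
$g{\left(T \right)} = 24$ ($g{\left(T \right)} = \frac{8}{3} \cdot 9 = 24$)
$K{\left(E,k \right)} = \frac{-118 + E}{2 k}$
$D = -15768$ ($D = \left(13 - 4\right) \left(-73\right) 24 = 9 \left(-73\right) 24 = \left(-657\right) 24 = -15768$)
$H = - \frac{1111908705}{1106}$ ($H = \frac{-118 + 1424}{2 \cdot 1106} - 1005343 = \frac{1}{2} \cdot \frac{1}{1106} \cdot 1306 - 1005343 = \frac{653}{1106} - 1005343 = - \frac{1111908705}{1106} \approx -1.0053 \cdot 10^{6}$)
$D + H = -15768 - \frac{1111908705}{1106} = - \frac{1129348113}{1106}$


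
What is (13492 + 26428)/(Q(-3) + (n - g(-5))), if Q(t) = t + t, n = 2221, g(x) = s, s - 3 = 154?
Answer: 19960/1029 ≈ 19.397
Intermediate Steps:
s = 157 (s = 3 + 154 = 157)
g(x) = 157
Q(t) = 2*t
(13492 + 26428)/(Q(-3) + (n - g(-5))) = (13492 + 26428)/(2*(-3) + (2221 - 1*157)) = 39920/(-6 + (2221 - 157)) = 39920/(-6 + 2064) = 39920/2058 = 39920*(1/2058) = 19960/1029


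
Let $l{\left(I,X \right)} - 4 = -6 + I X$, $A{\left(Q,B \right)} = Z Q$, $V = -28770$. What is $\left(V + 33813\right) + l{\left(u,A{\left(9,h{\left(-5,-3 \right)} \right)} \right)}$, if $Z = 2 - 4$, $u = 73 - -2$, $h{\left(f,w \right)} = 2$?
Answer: $3691$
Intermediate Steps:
$u = 75$ ($u = 73 + 2 = 75$)
$Z = -2$ ($Z = 2 - 4 = -2$)
$A{\left(Q,B \right)} = - 2 Q$
$l{\left(I,X \right)} = -2 + I X$ ($l{\left(I,X \right)} = 4 + \left(-6 + I X\right) = -2 + I X$)
$\left(V + 33813\right) + l{\left(u,A{\left(9,h{\left(-5,-3 \right)} \right)} \right)} = \left(-28770 + 33813\right) + \left(-2 + 75 \left(\left(-2\right) 9\right)\right) = 5043 + \left(-2 + 75 \left(-18\right)\right) = 5043 - 1352 = 3691$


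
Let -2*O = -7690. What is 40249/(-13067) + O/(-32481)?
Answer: -1357570384/424429227 ≈ -3.1986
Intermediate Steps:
O = 3845 (O = -½*(-7690) = 3845)
40249/(-13067) + O/(-32481) = 40249/(-13067) + 3845/(-32481) = 40249*(-1/13067) + 3845*(-1/32481) = -40249/13067 - 3845/32481 = -1357570384/424429227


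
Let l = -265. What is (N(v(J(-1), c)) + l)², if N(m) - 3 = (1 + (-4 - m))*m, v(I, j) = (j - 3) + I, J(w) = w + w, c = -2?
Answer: 84100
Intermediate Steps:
J(w) = 2*w
v(I, j) = -3 + I + j (v(I, j) = (-3 + j) + I = -3 + I + j)
N(m) = 3 + m*(-3 - m) (N(m) = 3 + (1 + (-4 - m))*m = 3 + (-3 - m)*m = 3 + m*(-3 - m))
(N(v(J(-1), c)) + l)² = ((3 - (-3 + 2*(-1) - 2)² - 3*(-3 + 2*(-1) - 2)) - 265)² = ((3 - (-3 - 2 - 2)² - 3*(-3 - 2 - 2)) - 265)² = ((3 - 1*(-7)² - 3*(-7)) - 265)² = ((3 - 1*49 + 21) - 265)² = ((3 - 49 + 21) - 265)² = (-25 - 265)² = (-290)² = 84100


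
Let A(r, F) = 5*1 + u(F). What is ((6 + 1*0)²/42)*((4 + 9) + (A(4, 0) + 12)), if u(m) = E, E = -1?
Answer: 174/7 ≈ 24.857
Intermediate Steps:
u(m) = -1
A(r, F) = 4 (A(r, F) = 5*1 - 1 = 5 - 1 = 4)
((6 + 1*0)²/42)*((4 + 9) + (A(4, 0) + 12)) = ((6 + 1*0)²/42)*((4 + 9) + (4 + 12)) = ((6 + 0)²*(1/42))*(13 + 16) = (6²*(1/42))*29 = (36*(1/42))*29 = (6/7)*29 = 174/7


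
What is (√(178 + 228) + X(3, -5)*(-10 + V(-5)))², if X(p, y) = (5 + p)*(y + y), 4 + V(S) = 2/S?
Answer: (1152 + √406)² ≈ 1.3739e+6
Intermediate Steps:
V(S) = -4 + 2/S
X(p, y) = 2*y*(5 + p) (X(p, y) = (5 + p)*(2*y) = 2*y*(5 + p))
(√(178 + 228) + X(3, -5)*(-10 + V(-5)))² = (√(178 + 228) + (2*(-5)*(5 + 3))*(-10 + (-4 + 2/(-5))))² = (√406 + (2*(-5)*8)*(-10 + (-4 + 2*(-⅕))))² = (√406 - 80*(-10 + (-4 - ⅖)))² = (√406 - 80*(-10 - 22/5))² = (√406 - 80*(-72/5))² = (√406 + 1152)² = (1152 + √406)²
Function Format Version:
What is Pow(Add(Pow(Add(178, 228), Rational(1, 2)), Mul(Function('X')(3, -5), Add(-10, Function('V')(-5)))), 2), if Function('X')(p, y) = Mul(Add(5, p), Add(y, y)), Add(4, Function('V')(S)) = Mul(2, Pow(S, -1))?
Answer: Pow(Add(1152, Pow(406, Rational(1, 2))), 2) ≈ 1.3739e+6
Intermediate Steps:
Function('V')(S) = Add(-4, Mul(2, Pow(S, -1)))
Function('X')(p, y) = Mul(2, y, Add(5, p)) (Function('X')(p, y) = Mul(Add(5, p), Mul(2, y)) = Mul(2, y, Add(5, p)))
Pow(Add(Pow(Add(178, 228), Rational(1, 2)), Mul(Function('X')(3, -5), Add(-10, Function('V')(-5)))), 2) = Pow(Add(Pow(Add(178, 228), Rational(1, 2)), Mul(Mul(2, -5, Add(5, 3)), Add(-10, Add(-4, Mul(2, Pow(-5, -1)))))), 2) = Pow(Add(Pow(406, Rational(1, 2)), Mul(Mul(2, -5, 8), Add(-10, Add(-4, Mul(2, Rational(-1, 5)))))), 2) = Pow(Add(Pow(406, Rational(1, 2)), Mul(-80, Add(-10, Add(-4, Rational(-2, 5))))), 2) = Pow(Add(Pow(406, Rational(1, 2)), Mul(-80, Add(-10, Rational(-22, 5)))), 2) = Pow(Add(Pow(406, Rational(1, 2)), Mul(-80, Rational(-72, 5))), 2) = Pow(Add(Pow(406, Rational(1, 2)), 1152), 2) = Pow(Add(1152, Pow(406, Rational(1, 2))), 2)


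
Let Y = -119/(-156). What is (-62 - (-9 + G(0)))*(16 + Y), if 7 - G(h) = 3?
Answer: -49685/52 ≈ -955.48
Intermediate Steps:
G(h) = 4 (G(h) = 7 - 1*3 = 7 - 3 = 4)
Y = 119/156 (Y = -119*(-1/156) = 119/156 ≈ 0.76282)
(-62 - (-9 + G(0)))*(16 + Y) = (-62 - (-9 + 4))*(16 + 119/156) = (-62 - 1*(-5))*(2615/156) = (-62 + 5)*(2615/156) = -57*2615/156 = -49685/52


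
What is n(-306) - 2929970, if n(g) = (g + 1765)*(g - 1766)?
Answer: -5953018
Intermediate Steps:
n(g) = (-1766 + g)*(1765 + g) (n(g) = (1765 + g)*(-1766 + g) = (-1766 + g)*(1765 + g))
n(-306) - 2929970 = (-3116990 + (-306)² - 1*(-306)) - 2929970 = (-3116990 + 93636 + 306) - 2929970 = -3023048 - 2929970 = -5953018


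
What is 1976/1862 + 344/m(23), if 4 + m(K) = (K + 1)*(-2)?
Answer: -3538/637 ≈ -5.5542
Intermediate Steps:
m(K) = -6 - 2*K (m(K) = -4 + (K + 1)*(-2) = -4 + (1 + K)*(-2) = -4 + (-2 - 2*K) = -6 - 2*K)
1976/1862 + 344/m(23) = 1976/1862 + 344/(-6 - 2*23) = 1976*(1/1862) + 344/(-6 - 46) = 52/49 + 344/(-52) = 52/49 + 344*(-1/52) = 52/49 - 86/13 = -3538/637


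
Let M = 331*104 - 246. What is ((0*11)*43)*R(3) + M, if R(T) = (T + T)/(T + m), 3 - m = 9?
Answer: 34178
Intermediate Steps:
m = -6 (m = 3 - 1*9 = 3 - 9 = -6)
R(T) = 2*T/(-6 + T) (R(T) = (T + T)/(T - 6) = (2*T)/(-6 + T) = 2*T/(-6 + T))
M = 34178 (M = 34424 - 246 = 34178)
((0*11)*43)*R(3) + M = ((0*11)*43)*(2*3/(-6 + 3)) + 34178 = (0*43)*(2*3/(-3)) + 34178 = 0*(2*3*(-1/3)) + 34178 = 0*(-2) + 34178 = 0 + 34178 = 34178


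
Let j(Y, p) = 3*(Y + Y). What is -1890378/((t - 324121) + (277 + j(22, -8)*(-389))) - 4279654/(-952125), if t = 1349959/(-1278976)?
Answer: 4355645639553332554/456889476374320875 ≈ 9.5333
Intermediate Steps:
j(Y, p) = 6*Y (j(Y, p) = 3*(2*Y) = 6*Y)
t = -1349959/1278976 (t = 1349959*(-1/1278976) = -1349959/1278976 ≈ -1.0555)
-1890378/((t - 324121) + (277 + j(22, -8)*(-389))) - 4279654/(-952125) = -1890378/((-1349959/1278976 - 324121) + (277 + (6*22)*(-389))) - 4279654/(-952125) = -1890378/(-414544330055/1278976 + (277 + 132*(-389))) - 4279654*(-1/952125) = -1890378/(-414544330055/1278976 + (277 - 51348)) + 4279654/952125 = -1890378/(-414544330055/1278976 - 51071) + 4279654/952125 = -1890378/(-479862913351/1278976) + 4279654/952125 = -1890378*(-1278976/479862913351) + 4279654/952125 = 2417748092928/479862913351 + 4279654/952125 = 4355645639553332554/456889476374320875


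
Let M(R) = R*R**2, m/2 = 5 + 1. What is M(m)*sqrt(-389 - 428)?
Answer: 1728*I*sqrt(817) ≈ 49392.0*I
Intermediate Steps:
m = 12 (m = 2*(5 + 1) = 2*6 = 12)
M(R) = R**3
M(m)*sqrt(-389 - 428) = 12**3*sqrt(-389 - 428) = 1728*sqrt(-817) = 1728*(I*sqrt(817)) = 1728*I*sqrt(817)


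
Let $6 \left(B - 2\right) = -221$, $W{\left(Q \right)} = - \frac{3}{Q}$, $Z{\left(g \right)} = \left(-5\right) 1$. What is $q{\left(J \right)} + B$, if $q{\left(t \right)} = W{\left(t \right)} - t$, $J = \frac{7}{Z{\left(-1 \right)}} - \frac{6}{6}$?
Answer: $- \frac{1871}{60} \approx -31.183$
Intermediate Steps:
$Z{\left(g \right)} = -5$
$J = - \frac{12}{5}$ ($J = \frac{7}{-5} - \frac{6}{6} = 7 \left(- \frac{1}{5}\right) - 1 = - \frac{7}{5} - 1 = - \frac{12}{5} \approx -2.4$)
$B = - \frac{209}{6}$ ($B = 2 + \frac{1}{6} \left(-221\right) = 2 - \frac{221}{6} = - \frac{209}{6} \approx -34.833$)
$q{\left(t \right)} = - t - \frac{3}{t}$ ($q{\left(t \right)} = - \frac{3}{t} - t = - t - \frac{3}{t}$)
$q{\left(J \right)} + B = \left(\left(-1\right) \left(- \frac{12}{5}\right) - \frac{3}{- \frac{12}{5}}\right) - \frac{209}{6} = \left(\frac{12}{5} - - \frac{5}{4}\right) - \frac{209}{6} = \left(\frac{12}{5} + \frac{5}{4}\right) - \frac{209}{6} = \frac{73}{20} - \frac{209}{6} = - \frac{1871}{60}$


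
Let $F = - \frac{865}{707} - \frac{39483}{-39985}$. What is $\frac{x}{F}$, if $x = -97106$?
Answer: $\frac{1372563935435}{3336272} \approx 4.1141 \cdot 10^{5}$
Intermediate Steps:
$F = - \frac{6672544}{28269395}$ ($F = \left(-865\right) \frac{1}{707} - - \frac{39483}{39985} = - \frac{865}{707} + \frac{39483}{39985} = - \frac{6672544}{28269395} \approx -0.23603$)
$\frac{x}{F} = - \frac{97106}{- \frac{6672544}{28269395}} = \left(-97106\right) \left(- \frac{28269395}{6672544}\right) = \frac{1372563935435}{3336272}$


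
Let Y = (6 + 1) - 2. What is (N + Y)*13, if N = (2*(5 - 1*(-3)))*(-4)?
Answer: -767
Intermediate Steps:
N = -64 (N = (2*(5 + 3))*(-4) = (2*8)*(-4) = 16*(-4) = -64)
Y = 5 (Y = 7 - 2 = 5)
(N + Y)*13 = (-64 + 5)*13 = -59*13 = -767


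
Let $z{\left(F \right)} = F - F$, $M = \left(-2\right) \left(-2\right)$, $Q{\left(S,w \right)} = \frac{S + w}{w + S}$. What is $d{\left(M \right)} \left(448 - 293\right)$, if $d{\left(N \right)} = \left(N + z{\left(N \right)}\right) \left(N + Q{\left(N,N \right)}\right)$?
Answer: $3100$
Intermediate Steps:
$Q{\left(S,w \right)} = 1$ ($Q{\left(S,w \right)} = \frac{S + w}{S + w} = 1$)
$M = 4$
$z{\left(F \right)} = 0$
$d{\left(N \right)} = N \left(1 + N\right)$ ($d{\left(N \right)} = \left(N + 0\right) \left(N + 1\right) = N \left(1 + N\right)$)
$d{\left(M \right)} \left(448 - 293\right) = 4 \left(1 + 4\right) \left(448 - 293\right) = 4 \cdot 5 \cdot 155 = 20 \cdot 155 = 3100$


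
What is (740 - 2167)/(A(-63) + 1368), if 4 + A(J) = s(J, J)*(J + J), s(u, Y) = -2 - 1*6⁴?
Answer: -1427/164912 ≈ -0.0086531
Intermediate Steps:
s(u, Y) = -1298 (s(u, Y) = -2 - 1*1296 = -2 - 1296 = -1298)
A(J) = -4 - 2596*J (A(J) = -4 - 1298*(J + J) = -4 - 2596*J)
(740 - 2167)/(A(-63) + 1368) = (740 - 2167)/((-4 - 2596*(-63)) + 1368) = -1427/((-4 + 163548) + 1368) = -1427/(163544 + 1368) = -1427/164912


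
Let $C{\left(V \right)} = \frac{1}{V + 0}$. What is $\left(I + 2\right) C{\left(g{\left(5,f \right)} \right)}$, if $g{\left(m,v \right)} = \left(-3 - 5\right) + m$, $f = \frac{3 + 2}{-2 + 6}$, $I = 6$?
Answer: $- \frac{8}{3} \approx -2.6667$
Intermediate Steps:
$f = \frac{5}{4} \approx 1.25$
$g{\left(m,v \right)} = -8 + m$
$C{\left(V \right)} = \frac{1}{V}$
$\left(I + 2\right) C{\left(g{\left(5,f \right)} \right)} = \frac{6 + 2}{-8 + 5} = \frac{8}{-3} = 8 \left(- \frac{1}{3}\right) = - \frac{8}{3}$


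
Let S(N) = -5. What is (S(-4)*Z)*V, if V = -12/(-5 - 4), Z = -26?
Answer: 520/3 ≈ 173.33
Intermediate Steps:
V = 4/3 (V = -12/(-9) = -⅑*(-12) = 4/3 ≈ 1.3333)
(S(-4)*Z)*V = -5*(-26)*(4/3) = 130*(4/3) = 520/3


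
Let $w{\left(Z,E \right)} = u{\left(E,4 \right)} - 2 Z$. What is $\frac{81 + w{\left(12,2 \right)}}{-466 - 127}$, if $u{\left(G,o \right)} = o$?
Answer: $- \frac{61}{593} \approx -0.10287$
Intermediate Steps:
$w{\left(Z,E \right)} = 4 - 2 Z$
$\frac{81 + w{\left(12,2 \right)}}{-466 - 127} = \frac{81 + \left(4 - 24\right)}{-466 - 127} = \frac{81 + \left(4 - 24\right)}{-593} = \left(81 - 20\right) \left(- \frac{1}{593}\right) = 61 \left(- \frac{1}{593}\right) = - \frac{61}{593}$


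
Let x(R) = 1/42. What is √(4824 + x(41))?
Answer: √8509578/42 ≈ 69.455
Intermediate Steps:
x(R) = 1/42
√(4824 + x(41)) = √(4824 + 1/42) = √(202609/42) = √8509578/42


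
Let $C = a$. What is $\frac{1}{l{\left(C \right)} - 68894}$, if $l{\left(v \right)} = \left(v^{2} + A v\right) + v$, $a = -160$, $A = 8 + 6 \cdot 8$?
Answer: $- \frac{1}{52414} \approx -1.9079 \cdot 10^{-5}$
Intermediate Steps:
$A = 56$ ($A = 8 + 48 = 56$)
$C = -160$
$l{\left(v \right)} = v^{2} + 57 v$ ($l{\left(v \right)} = \left(v^{2} + 56 v\right) + v = v^{2} + 57 v$)
$\frac{1}{l{\left(C \right)} - 68894} = \frac{1}{- 160 \left(57 - 160\right) - 68894} = \frac{1}{\left(-160\right) \left(-103\right) - 68894} = \frac{1}{16480 - 68894} = \frac{1}{-52414} = - \frac{1}{52414}$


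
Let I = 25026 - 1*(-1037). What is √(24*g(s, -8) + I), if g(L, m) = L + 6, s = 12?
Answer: √26495 ≈ 162.77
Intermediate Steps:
g(L, m) = 6 + L
I = 26063 (I = 25026 + 1037 = 26063)
√(24*g(s, -8) + I) = √(24*(6 + 12) + 26063) = √(24*18 + 26063) = √(432 + 26063) = √26495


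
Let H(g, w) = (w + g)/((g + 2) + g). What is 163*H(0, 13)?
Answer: 2119/2 ≈ 1059.5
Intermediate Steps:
H(g, w) = (g + w)/(2 + 2*g) (H(g, w) = (g + w)/((2 + g) + g) = (g + w)/(2 + 2*g))
163*H(0, 13) = 163*((0 + 13)/(2*(1 + 0))) = 163*((1/2)*13/1) = 163*((1/2)*1*13) = 163*(13/2) = 2119/2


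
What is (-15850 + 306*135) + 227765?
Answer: 253225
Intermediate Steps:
(-15850 + 306*135) + 227765 = (-15850 + 41310) + 227765 = 25460 + 227765 = 253225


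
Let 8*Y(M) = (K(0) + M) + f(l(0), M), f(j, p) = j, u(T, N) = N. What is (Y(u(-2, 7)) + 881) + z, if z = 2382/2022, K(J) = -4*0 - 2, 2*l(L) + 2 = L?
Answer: 594925/674 ≈ 882.68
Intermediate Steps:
l(L) = -1 + L/2
K(J) = -2 (K(J) = 0 - 2 = -2)
z = 397/337 (z = 2382*(1/2022) = 397/337 ≈ 1.1780)
Y(M) = -3/8 + M/8 (Y(M) = ((-2 + M) + (-1 + (½)*0))/8 = ((-2 + M) + (-1 + 0))/8 = ((-2 + M) - 1)/8 = (-3 + M)/8 = -3/8 + M/8)
(Y(u(-2, 7)) + 881) + z = ((-3/8 + (⅛)*7) + 881) + 397/337 = ((-3/8 + 7/8) + 881) + 397/337 = (½ + 881) + 397/337 = 1763/2 + 397/337 = 594925/674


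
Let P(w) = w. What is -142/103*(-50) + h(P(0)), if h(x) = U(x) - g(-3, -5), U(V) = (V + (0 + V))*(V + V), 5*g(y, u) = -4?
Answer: 35912/515 ≈ 69.732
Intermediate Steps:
g(y, u) = -⅘ (g(y, u) = (⅕)*(-4) = -⅘)
U(V) = 4*V² (U(V) = (V + V)*(2*V) = (2*V)*(2*V) = 4*V²)
h(x) = ⅘ + 4*x² (h(x) = 4*x² - 1*(-⅘) = 4*x² + ⅘ = ⅘ + 4*x²)
-142/103*(-50) + h(P(0)) = -142/103*(-50) + (⅘ + 4*0²) = -142*1/103*(-50) + (⅘ + 4*0) = -142/103*(-50) + (⅘ + 0) = 7100/103 + ⅘ = 35912/515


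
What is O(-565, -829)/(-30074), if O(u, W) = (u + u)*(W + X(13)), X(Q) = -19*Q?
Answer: -607940/15037 ≈ -40.430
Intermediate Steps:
O(u, W) = 2*u*(-247 + W) (O(u, W) = (u + u)*(W - 19*13) = (2*u)*(W - 247) = (2*u)*(-247 + W) = 2*u*(-247 + W))
O(-565, -829)/(-30074) = (2*(-565)*(-247 - 829))/(-30074) = (2*(-565)*(-1076))*(-1/30074) = 1215880*(-1/30074) = -607940/15037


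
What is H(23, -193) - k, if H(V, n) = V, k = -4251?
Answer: 4274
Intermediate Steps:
H(23, -193) - k = 23 - 1*(-4251) = 23 + 4251 = 4274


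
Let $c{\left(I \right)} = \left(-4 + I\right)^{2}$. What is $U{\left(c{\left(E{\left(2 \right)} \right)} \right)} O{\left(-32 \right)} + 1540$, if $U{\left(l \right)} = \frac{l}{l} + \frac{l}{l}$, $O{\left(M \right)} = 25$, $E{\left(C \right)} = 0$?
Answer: $1590$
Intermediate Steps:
$U{\left(l \right)} = 2$ ($U{\left(l \right)} = 1 + 1 = 2$)
$U{\left(c{\left(E{\left(2 \right)} \right)} \right)} O{\left(-32 \right)} + 1540 = 2 \cdot 25 + 1540 = 50 + 1540 = 1590$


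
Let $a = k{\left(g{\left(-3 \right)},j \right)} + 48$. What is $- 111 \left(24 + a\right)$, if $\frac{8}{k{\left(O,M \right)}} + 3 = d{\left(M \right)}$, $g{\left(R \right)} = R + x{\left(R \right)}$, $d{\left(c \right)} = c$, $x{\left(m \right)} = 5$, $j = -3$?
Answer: $-7844$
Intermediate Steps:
$g{\left(R \right)} = 5 + R$ ($g{\left(R \right)} = R + 5 = 5 + R$)
$k{\left(O,M \right)} = \frac{8}{-3 + M}$
$a = \frac{140}{3}$ ($a = \frac{8}{-3 - 3} + 48 = \frac{8}{-6} + 48 = 8 \left(- \frac{1}{6}\right) + 48 = - \frac{4}{3} + 48 = \frac{140}{3} \approx 46.667$)
$- 111 \left(24 + a\right) = - 111 \left(24 + \frac{140}{3}\right) = \left(-111\right) \frac{212}{3} = -7844$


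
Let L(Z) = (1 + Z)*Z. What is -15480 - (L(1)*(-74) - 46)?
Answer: -15286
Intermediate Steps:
L(Z) = Z*(1 + Z)
-15480 - (L(1)*(-74) - 46) = -15480 - ((1*(1 + 1))*(-74) - 46) = -15480 - ((1*2)*(-74) - 46) = -15480 - (2*(-74) - 46) = -15480 - (-148 - 46) = -15480 - 1*(-194) = -15480 + 194 = -15286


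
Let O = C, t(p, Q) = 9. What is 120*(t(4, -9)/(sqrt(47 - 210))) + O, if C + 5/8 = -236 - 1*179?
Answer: -3325/8 - 1080*I*sqrt(163)/163 ≈ -415.63 - 84.592*I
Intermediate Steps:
C = -3325/8 (C = -5/8 + (-236 - 1*179) = -5/8 + (-236 - 179) = -5/8 - 415 = -3325/8 ≈ -415.63)
O = -3325/8 ≈ -415.63
120*(t(4, -9)/(sqrt(47 - 210))) + O = 120*(9/(sqrt(47 - 210))) - 3325/8 = 120*(9/(sqrt(-163))) - 3325/8 = 120*(9/((I*sqrt(163)))) - 3325/8 = 120*(9*(-I*sqrt(163)/163)) - 3325/8 = 120*(-9*I*sqrt(163)/163) - 3325/8 = -1080*I*sqrt(163)/163 - 3325/8 = -3325/8 - 1080*I*sqrt(163)/163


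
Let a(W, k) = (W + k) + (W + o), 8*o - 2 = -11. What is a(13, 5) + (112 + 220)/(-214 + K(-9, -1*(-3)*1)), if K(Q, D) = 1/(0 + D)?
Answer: 145231/5128 ≈ 28.321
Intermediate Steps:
o = -9/8 (o = 1/4 + (1/8)*(-11) = 1/4 - 11/8 = -9/8 ≈ -1.1250)
K(Q, D) = 1/D
a(W, k) = -9/8 + k + 2*W (a(W, k) = (W + k) + (W - 9/8) = (W + k) + (-9/8 + W) = -9/8 + k + 2*W)
a(13, 5) + (112 + 220)/(-214 + K(-9, -1*(-3)*1)) = (-9/8 + 5 + 2*13) + (112 + 220)/(-214 + 1/(-1*(-3)*1)) = (-9/8 + 5 + 26) + 332/(-214 + 1/(3*1)) = 239/8 + 332/(-214 + 1/3) = 239/8 + 332/(-641/3) = 239/8 + 332*(-3/641) = 239/8 - 996/641 = 145231/5128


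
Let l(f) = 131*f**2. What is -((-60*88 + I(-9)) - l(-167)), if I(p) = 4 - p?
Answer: 3658726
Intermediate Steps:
-((-60*88 + I(-9)) - l(-167)) = -((-60*88 + (4 - 1*(-9))) - 131*(-167)**2) = -((-5280 + (4 + 9)) - 131*27889) = -((-5280 + 13) - 1*3653459) = -(-5267 - 3653459) = -1*(-3658726) = 3658726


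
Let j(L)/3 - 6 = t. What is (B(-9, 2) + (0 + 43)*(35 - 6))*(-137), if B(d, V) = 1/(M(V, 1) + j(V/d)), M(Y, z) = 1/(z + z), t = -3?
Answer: -3246215/19 ≈ -1.7085e+5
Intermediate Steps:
M(Y, z) = 1/(2*z)
j(L) = 9 (j(L) = 18 + 3*(-3) = 18 - 9 = 9)
B(d, V) = 2/19 (B(d, V) = 1/((1/2)/1 + 9) = 1/((1/2)*1 + 9) = 1/(1/2 + 9) = 1/(19/2) = 2/19)
(B(-9, 2) + (0 + 43)*(35 - 6))*(-137) = (2/19 + (0 + 43)*(35 - 6))*(-137) = (2/19 + 43*29)*(-137) = (2/19 + 1247)*(-137) = (23695/19)*(-137) = -3246215/19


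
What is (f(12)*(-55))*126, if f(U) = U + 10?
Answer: -152460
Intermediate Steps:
f(U) = 10 + U
(f(12)*(-55))*126 = ((10 + 12)*(-55))*126 = (22*(-55))*126 = -1210*126 = -152460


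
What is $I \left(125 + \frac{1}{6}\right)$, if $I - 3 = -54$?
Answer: $- \frac{12767}{2} \approx -6383.5$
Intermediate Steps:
$I = -51$ ($I = 3 - 54 = -51$)
$I \left(125 + \frac{1}{6}\right) = - 51 \left(125 + \frac{1}{6}\right) = \left(-51\right) \frac{751}{6} = - \frac{12767}{2}$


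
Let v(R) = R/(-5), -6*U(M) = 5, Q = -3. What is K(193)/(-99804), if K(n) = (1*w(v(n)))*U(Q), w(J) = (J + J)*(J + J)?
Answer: 37249/748530 ≈ 0.049763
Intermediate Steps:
U(M) = -5/6 (U(M) = -1/6*5 = -5/6)
v(R) = -R/5 (v(R) = R*(-1/5) = -R/5)
w(J) = 4*J**2 (w(J) = (2*J)*(2*J) = 4*J**2)
K(n) = -2*n**2/15 (K(n) = (1*(4*(-n/5)**2))*(-5/6) = (1*(4*(n**2/25)))*(-5/6) = (1*(4*n**2/25))*(-5/6) = (4*n**2/25)*(-5/6) = -2*n**2/15)
K(193)/(-99804) = -2/15*193**2/(-99804) = -2/15*37249*(-1/99804) = -74498/15*(-1/99804) = 37249/748530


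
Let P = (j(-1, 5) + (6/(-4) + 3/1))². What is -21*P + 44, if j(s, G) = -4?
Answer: -349/4 ≈ -87.250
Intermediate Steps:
P = 25/4 (P = (-4 + (6/(-4) + 3/1))² = (-4 + (6*(-¼) + 3*1))² = (-4 + (-3/2 + 3))² = (-4 + 3/2)² = (-5/2)² = 25/4 ≈ 6.2500)
-21*P + 44 = -21*25/4 + 44 = -525/4 + 44 = -349/4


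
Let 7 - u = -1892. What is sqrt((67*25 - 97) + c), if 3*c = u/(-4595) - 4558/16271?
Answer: 37*sqrt(20640975829185)/4231995 ≈ 39.721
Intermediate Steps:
u = 1899 (u = 7 - 1*(-1892) = 7 + 1892 = 1899)
c = -978163/4231995 (c = (1899/(-4595) - 4558/16271)/3 = (1899*(-1/4595) - 4558*1/16271)/3 = (-1899/4595 - 86/307)/3 = (1/3)*(-978163/1410665) = -978163/4231995 ≈ -0.23114)
sqrt((67*25 - 97) + c) = sqrt((67*25 - 97) - 978163/4231995) = sqrt((1675 - 97) - 978163/4231995) = sqrt(1578 - 978163/4231995) = sqrt(6677109947/4231995) = 37*sqrt(20640975829185)/4231995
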